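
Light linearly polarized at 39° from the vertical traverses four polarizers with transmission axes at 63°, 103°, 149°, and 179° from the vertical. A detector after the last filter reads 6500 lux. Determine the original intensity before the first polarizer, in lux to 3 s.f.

By Malus's law, I₁ = I₀ cos²(63° − 39°) = I₀ cos²(24°) = 0.8346 I₀.
I₂ = I₁ cos²(103° − 63°) = 0.8346 I₀ · cos²(40°) = 0.4897 I₀.
I₃ = I₂ cos²(149° − 103°) = 0.4897 I₀ · cos²(46°) = 0.2363 I₀.
I₄ = I₃ cos²(179° − 149°) = 0.2363 I₀ · cos²(30°) = 0.1772 I₀.
So 6500 lux = 0.1772 I₀, giving I₀ = 6500/0.1772 = 3.667e+04 lux.

I₀ ≈ 3.67e4 lux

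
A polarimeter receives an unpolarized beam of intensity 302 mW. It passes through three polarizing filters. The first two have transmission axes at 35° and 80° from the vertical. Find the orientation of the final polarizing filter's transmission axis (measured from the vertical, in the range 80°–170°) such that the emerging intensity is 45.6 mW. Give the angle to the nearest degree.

θ ≈ 119°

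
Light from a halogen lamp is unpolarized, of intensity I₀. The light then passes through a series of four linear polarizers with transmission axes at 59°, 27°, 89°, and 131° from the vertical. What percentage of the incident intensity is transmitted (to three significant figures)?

Unpolarized light through the first polarizer → I₁ = ½ I₀, now polarized at 59°.
I₂ = I₁ cos²(27° − 59°) = 0.5 I₀ · cos²(32°) = 0.3596 I₀.
I₃ = I₂ cos²(89° − 27°) = 0.3596 I₀ · cos²(62°) = 0.07926 I₀.
I₄ = I₃ cos²(131° − 89°) = 0.07926 I₀ · cos²(42°) = 0.04377 I₀.
That is 4.377% of the incident intensity.

≈ 4.38%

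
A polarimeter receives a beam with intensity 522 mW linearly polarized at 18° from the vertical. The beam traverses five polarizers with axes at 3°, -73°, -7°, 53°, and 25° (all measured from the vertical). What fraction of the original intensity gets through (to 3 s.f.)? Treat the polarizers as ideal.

I/I₀ ≈ 0.00176

I₁ = 522 mW · cos²(15°) = 487 mW.
I₂ = I₁ · cos²(76°) = 487 · 0.05853 = 28.5 mW.
I₃ = I₂ · cos²(66°) = 28.5 · 0.1654 = 4.716 mW.
I₄ = I₃ · cos²(60°) = 4.716 · 0.25 = 1.179 mW.
I₅ = I₄ · cos²(28°) = 1.179 · 0.7796 = 0.9191 mW.
Transmitted fraction = 0.001761.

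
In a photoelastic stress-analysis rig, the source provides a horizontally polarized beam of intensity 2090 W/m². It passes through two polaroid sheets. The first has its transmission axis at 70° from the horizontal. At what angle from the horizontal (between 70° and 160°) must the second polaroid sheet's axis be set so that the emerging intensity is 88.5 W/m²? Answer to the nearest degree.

θ ≈ 123°

I₁ = I₀ cos²(70° − 0°) = I₀ cos²(70°) = 0.117 I₀.
Target fraction: 88.5 / 2090 W/m² = 0.04234 of I₀.
Need I₂/I₀ = 0.04234, so cos²(θ − 70°) = 0.04234 / 0.117 = 0.362.
θ − 70° = arccos(√0.362) = 53.0°, giving θ ≈ 70 + 53.0 = 123.0°.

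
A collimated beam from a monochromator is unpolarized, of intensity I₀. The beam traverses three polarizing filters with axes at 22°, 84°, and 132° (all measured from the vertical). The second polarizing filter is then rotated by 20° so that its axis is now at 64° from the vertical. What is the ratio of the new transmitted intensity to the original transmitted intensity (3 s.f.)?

I_new/I_old ≈ 0.785

Before rotation:
Unpolarized light through the first polarizer → I₁ = ½ I₀, now polarized at 22°.
I₂ = I₁ cos²(84° − 22°) = 0.5 I₀ · cos²(62°) = 0.1102 I₀.
I₃ = I₂ cos²(132° − 84°) = 0.1102 I₀ · cos²(48°) = 0.04934 I₀.
After rotation:
Unpolarized light through the first polarizer → I₁ = ½ I₀, now polarized at 22°.
I₂ = I₁ cos²(64° − 22°) = 0.5 I₀ · cos²(42°) = 0.2761 I₀.
I₃ = I₂ cos²(132° − 64°) = 0.2761 I₀ · cos²(68°) = 0.03875 I₀.
Ratio = 0.03875 / 0.04934 = 0.7853.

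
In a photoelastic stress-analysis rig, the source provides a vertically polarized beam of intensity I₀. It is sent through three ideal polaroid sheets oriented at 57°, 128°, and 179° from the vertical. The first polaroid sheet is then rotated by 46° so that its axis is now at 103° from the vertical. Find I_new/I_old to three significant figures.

Before rotation:
By Malus's law, I₁ = I₀ cos²(57° − 0°) = I₀ cos²(57°) = 0.2966 I₀.
I₂ = I₁ cos²(128° − 57°) = 0.2966 I₀ · cos²(71°) = 0.03144 I₀.
I₃ = I₂ cos²(179° − 128°) = 0.03144 I₀ · cos²(51°) = 0.01245 I₀.
After rotation:
I₁ = I₀ cos²(103° − 0°) = I₀ cos²(77°) = 0.0506 I₀.
I₂ = I₁ cos²(128° − 103°) = 0.0506 I₀ · cos²(25°) = 0.04156 I₀.
I₃ = I₂ cos²(179° − 128°) = 0.04156 I₀ · cos²(51°) = 0.01646 I₀.
Ratio = 0.01646 / 0.01245 = 1.322.

I_new/I_old ≈ 1.32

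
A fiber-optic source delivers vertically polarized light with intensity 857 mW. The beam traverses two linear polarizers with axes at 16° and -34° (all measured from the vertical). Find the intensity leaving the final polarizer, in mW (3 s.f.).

I₁ = 857 mW · cos²(16°) = 791.9 mW.
I₂ = I₁ · cos²(50°) = 791.9 · 0.4132 = 327.2 mW.

I ≈ 327 mW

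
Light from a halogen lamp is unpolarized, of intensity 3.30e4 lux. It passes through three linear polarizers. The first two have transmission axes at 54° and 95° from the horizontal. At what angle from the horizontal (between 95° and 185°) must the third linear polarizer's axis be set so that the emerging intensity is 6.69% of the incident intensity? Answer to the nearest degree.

Unpolarized light through the first polarizer → I₁ = ½ I₀, now polarized at 54°.
I₂ = I₁ cos²(95° − 54°) = 0.5 I₀ · cos²(41°) = 0.2848 I₀.
Need I₃/I₀ = 0.0669, so cos²(θ − 95°) = 0.0669 / 0.2848 = 0.2349.
θ − 95° = arccos(√0.2349) = 61.0°, giving θ ≈ 95 + 61.0 = 156.0°.

θ ≈ 156°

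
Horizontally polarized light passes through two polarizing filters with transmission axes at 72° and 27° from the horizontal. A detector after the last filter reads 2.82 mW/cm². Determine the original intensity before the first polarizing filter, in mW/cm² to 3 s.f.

I₀ ≈ 59.1 mW/cm²

I₁ = I₀ cos²(72° − 0°) = I₀ cos²(72°) = 0.09549 I₀.
I₂ = I₁ cos²(27° − 72°) = 0.09549 I₀ · cos²(45°) = 0.04775 I₀.
So 2.82 mW/cm² = 0.04775 I₀, giving I₀ = 2.82/0.04775 = 59.06 mW/cm².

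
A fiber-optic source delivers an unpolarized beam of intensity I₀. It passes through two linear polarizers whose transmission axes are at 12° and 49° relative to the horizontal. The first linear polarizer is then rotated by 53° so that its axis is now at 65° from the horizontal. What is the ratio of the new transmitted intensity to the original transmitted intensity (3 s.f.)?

I_new/I_old ≈ 1.45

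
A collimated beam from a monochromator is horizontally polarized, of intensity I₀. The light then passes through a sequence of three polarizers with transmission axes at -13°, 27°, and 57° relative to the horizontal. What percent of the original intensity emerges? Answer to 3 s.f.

≈ 41.8%

By Malus's law, I₁ = I₀ cos²(-13° − 0°) = I₀ cos²(13°) = 0.9494 I₀.
I₂ = I₁ cos²(27° + 13°) = 0.9494 I₀ · cos²(40°) = 0.5571 I₀.
I₃ = I₂ cos²(57° − 27°) = 0.5571 I₀ · cos²(30°) = 0.4178 I₀.
That is 41.78% of the incident intensity.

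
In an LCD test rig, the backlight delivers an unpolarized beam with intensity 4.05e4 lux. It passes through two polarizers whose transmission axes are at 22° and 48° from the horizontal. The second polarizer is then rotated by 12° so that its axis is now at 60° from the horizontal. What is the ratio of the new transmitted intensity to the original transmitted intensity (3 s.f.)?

I_new/I_old ≈ 0.769

Before rotation:
Unpolarized light through the first polarizer → I₁ = ½ I₀, now polarized at 22°.
I₂ = I₁ cos²(48° − 22°) = 0.5 I₀ · cos²(26°) = 0.4039 I₀.
After rotation:
Unpolarized light through the first polarizer → I₁ = ½ I₀, now polarized at 22°.
I₂ = I₁ cos²(60° − 22°) = 0.5 I₀ · cos²(38°) = 0.3105 I₀.
Ratio = 0.3105 / 0.4039 = 0.7687.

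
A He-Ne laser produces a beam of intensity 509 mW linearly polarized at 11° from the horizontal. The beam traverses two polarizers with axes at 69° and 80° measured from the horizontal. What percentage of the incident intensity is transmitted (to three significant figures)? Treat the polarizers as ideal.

By Malus's law, I₁ = 509 mW · cos²(58°) = 142.9 mW.
I₂ = I₁ · cos²(11°) = 142.9 · 0.9636 = 137.7 mW.
That is 27.06% of the incident intensity.

≈ 27.1%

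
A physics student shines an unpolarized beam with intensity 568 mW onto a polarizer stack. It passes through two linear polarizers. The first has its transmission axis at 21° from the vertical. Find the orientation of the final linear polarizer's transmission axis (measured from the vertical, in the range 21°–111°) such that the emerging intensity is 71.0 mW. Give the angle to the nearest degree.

θ ≈ 81°

Unpolarized light through the first polarizer → I₁ = ½ I₀, now polarized at 21°.
Target fraction: 71.0 / 568 mW = 0.125 of I₀.
Need I₂/I₀ = 0.125, so cos²(θ − 21°) = 0.125 / 0.5 = 0.25.
θ − 21° = arccos(√0.25) = 60.0°, giving θ ≈ 21 + 60.0 = 81.0°.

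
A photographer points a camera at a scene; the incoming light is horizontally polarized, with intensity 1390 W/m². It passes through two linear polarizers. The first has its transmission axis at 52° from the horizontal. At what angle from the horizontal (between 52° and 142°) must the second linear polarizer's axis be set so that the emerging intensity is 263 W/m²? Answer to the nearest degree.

I₁ = I₀ cos²(52° − 0°) = I₀ cos²(52°) = 0.379 I₀.
Target fraction: 263 / 1390 W/m² = 0.1892 of I₀.
Need I₂/I₀ = 0.1892, so cos²(θ − 52°) = 0.1892 / 0.379 = 0.4992.
θ − 52° = arccos(√0.4992) = 45.0°, giving θ ≈ 52 + 45.0 = 97.0°.

θ ≈ 97°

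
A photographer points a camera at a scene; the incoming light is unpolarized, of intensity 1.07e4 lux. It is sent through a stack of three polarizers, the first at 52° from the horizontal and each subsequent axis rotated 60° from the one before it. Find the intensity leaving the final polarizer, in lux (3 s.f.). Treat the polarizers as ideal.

I ≈ 334 lux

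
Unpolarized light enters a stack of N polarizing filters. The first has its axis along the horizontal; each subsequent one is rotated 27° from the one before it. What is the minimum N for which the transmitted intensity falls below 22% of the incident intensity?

First polarizer halves the unpolarized light: factor 1/2.
Each further stage multiplies by cos²(27°) = 0.7939.
After N polarizers: T = 0.5·0.7939^(N−1). Require T < 0.22 ⇒ N−1 > ln(0.22/0.5)/ln(0.7939) = 3.56, so N−1 ≥ 4 and N = 5.
Check: N=5 gives T = 0.1986 < 0.22; N=4 gives T = 0.2502.

N = 5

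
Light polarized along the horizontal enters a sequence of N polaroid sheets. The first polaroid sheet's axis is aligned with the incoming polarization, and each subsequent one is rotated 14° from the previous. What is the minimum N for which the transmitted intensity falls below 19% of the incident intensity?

First polarizer is aligned with the polarization: full transmission.
Each further stage multiplies by cos²(14°) = 0.9415.
After N polarizers: T = 0.9415^(N−1). Require T < 0.19 ⇒ N−1 > ln(0.19)/ln(0.9415) = 27.54, so N−1 ≥ 28 and N = 29.
Check: N=29 gives T = 0.1848 < 0.19; N=28 gives T = 0.1963.

N = 29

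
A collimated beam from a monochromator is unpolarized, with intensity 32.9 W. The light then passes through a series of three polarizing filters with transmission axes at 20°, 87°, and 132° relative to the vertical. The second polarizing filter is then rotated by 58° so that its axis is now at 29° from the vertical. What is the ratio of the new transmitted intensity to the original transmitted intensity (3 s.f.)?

Before rotation:
Unpolarized light through the first polarizer → I₁ = ½ I₀, now polarized at 20°.
I₂ = I₁ cos²(87° − 20°) = 0.5 I₀ · cos²(67°) = 0.07634 I₀.
I₃ = I₂ cos²(132° − 87°) = 0.07634 I₀ · cos²(45°) = 0.03817 I₀.
After rotation:
Unpolarized light through the first polarizer → I₁ = ½ I₀, now polarized at 20°.
I₂ = I₁ cos²(29° − 20°) = 0.5 I₀ · cos²(9°) = 0.4878 I₀.
Angle between axes 2 and 3: 77°. I₃ = 0.4878 I₀ · cos²(77°) = 0.02468 I₀.
Ratio = 0.02468 / 0.03817 = 0.6467.

I_new/I_old ≈ 0.647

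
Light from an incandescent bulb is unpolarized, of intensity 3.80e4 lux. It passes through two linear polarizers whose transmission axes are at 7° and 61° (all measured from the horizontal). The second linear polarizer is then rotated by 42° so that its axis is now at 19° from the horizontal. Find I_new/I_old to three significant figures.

Before rotation:
Unpolarized light through the first polarizer → I₁ = ½ I₀, now polarized at 7°.
I₂ = I₁ cos²(61° − 7°) = 0.5 I₀ · cos²(54°) = 0.1727 I₀.
After rotation:
Unpolarized light through the first polarizer → I₁ = ½ I₀, now polarized at 7°.
I₂ = I₁ cos²(19° − 7°) = 0.5 I₀ · cos²(12°) = 0.4784 I₀.
Ratio = 0.4784 / 0.1727 = 2.769.

I_new/I_old ≈ 2.77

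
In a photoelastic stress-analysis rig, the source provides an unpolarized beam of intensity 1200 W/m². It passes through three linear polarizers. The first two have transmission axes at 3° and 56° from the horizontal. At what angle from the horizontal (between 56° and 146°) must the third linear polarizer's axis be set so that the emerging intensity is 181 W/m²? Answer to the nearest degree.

Unpolarized light through the first polarizer → I₁ = ½ I₀, now polarized at 3°.
I₂ = I₁ cos²(56° − 3°) = 0.5 I₀ · cos²(53°) = 0.1811 I₀.
Target fraction: 181 / 1200 W/m² = 0.1508 of I₀.
Need I₃/I₀ = 0.1508, so cos²(θ − 56°) = 0.1508 / 0.1811 = 0.8329.
θ − 56° = arccos(√0.8329) = 24.1°, giving θ ≈ 56 + 24.1 = 80.1°.

θ ≈ 80°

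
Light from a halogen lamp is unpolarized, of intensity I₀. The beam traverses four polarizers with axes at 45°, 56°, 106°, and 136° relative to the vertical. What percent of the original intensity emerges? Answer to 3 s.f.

≈ 14.9%

Unpolarized light through the first polarizer → I₁ = ½ I₀, now polarized at 45°.
I₂ = I₁ cos²(56° − 45°) = 0.5 I₀ · cos²(11°) = 0.4818 I₀.
I₃ = I₂ cos²(106° − 56°) = 0.4818 I₀ · cos²(50°) = 0.1991 I₀.
I₄ = I₃ cos²(136° − 106°) = 0.1991 I₀ · cos²(30°) = 0.1493 I₀.
That is 14.93% of the incident intensity.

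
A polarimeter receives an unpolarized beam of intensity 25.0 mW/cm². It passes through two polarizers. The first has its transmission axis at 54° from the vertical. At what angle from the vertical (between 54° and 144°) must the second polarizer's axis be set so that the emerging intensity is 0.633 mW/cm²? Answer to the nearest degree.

θ ≈ 131°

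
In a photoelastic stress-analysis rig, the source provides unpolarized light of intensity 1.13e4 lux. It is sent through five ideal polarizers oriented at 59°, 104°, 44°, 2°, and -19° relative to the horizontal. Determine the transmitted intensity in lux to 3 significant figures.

Unpolarized light through the first polarizer → I₁ = 1.13e4 lux/2 = 5650 lux, polarized at 59°.
I₂ = I₁ · cos²(45°) = 5650 · 0.5 = 2825 lux.
I₃ = I₂ · cos²(60°) = 2825 · 0.25 = 706.3 lux.
I₄ = I₃ · cos²(42°) = 706.3 · 0.5523 = 390 lux.
I₅ = I₄ · cos²(21°) = 390 · 0.8716 = 339.9 lux.

I ≈ 340 lux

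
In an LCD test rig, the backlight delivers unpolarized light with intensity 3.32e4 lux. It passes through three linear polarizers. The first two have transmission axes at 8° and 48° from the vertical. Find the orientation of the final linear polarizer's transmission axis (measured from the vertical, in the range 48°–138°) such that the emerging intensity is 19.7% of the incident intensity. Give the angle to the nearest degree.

Unpolarized light through the first polarizer → I₁ = ½ I₀, now polarized at 8°.
I₂ = I₁ cos²(48° − 8°) = 0.5 I₀ · cos²(40°) = 0.2934 I₀.
Need I₃/I₀ = 0.197, so cos²(θ − 48°) = 0.197 / 0.2934 = 0.6714.
θ − 48° = arccos(√0.6714) = 35.0°, giving θ ≈ 48 + 35.0 = 83.0°.

θ ≈ 83°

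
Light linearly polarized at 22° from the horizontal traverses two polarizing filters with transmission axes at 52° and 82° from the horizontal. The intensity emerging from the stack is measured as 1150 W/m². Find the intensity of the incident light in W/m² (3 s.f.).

I₀ ≈ 2040 W/m²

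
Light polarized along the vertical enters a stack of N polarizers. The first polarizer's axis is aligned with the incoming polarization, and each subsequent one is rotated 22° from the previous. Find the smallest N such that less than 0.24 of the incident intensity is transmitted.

N = 11

First polarizer is aligned with the polarization: full transmission.
Each further stage multiplies by cos²(22°) = 0.8597.
After N polarizers: T = 0.8597^(N−1). Require T < 0.24 ⇒ N−1 > ln(0.24)/ln(0.8597) = 9.44, so N−1 ≥ 10 and N = 11.
Check: N=11 gives T = 0.2205 < 0.24; N=10 gives T = 0.2564.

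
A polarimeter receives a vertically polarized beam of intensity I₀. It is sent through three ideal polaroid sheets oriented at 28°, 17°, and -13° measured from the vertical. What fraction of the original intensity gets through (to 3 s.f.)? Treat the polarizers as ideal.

By Malus's law, I₁ = I₀ cos²(28° − 0°) = I₀ cos²(28°) = 0.7796 I₀.
I₂ = I₁ cos²(17° − 28°) = 0.7796 I₀ · cos²(11°) = 0.7512 I₀.
I₃ = I₂ cos²(-13° − 17°) = 0.7512 I₀ · cos²(30°) = 0.5634 I₀.
Transmitted fraction = 0.5634.

≈ 0.563 I₀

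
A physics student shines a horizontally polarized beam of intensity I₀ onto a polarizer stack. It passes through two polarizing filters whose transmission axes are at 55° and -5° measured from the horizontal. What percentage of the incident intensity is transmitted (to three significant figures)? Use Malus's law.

≈ 8.22%

By Malus's law, I₁ = I₀ cos²(55° − 0°) = I₀ cos²(55°) = 0.329 I₀.
I₂ = I₁ cos²(-5° − 55°) = 0.329 I₀ · cos²(60°) = 0.08225 I₀.
That is 8.225% of the incident intensity.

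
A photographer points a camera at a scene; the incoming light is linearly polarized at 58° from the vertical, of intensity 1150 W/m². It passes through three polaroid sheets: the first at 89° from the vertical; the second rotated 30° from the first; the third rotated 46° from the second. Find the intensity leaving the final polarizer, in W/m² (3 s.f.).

I ≈ 306 W/m²

I₁ = 1150 W/m² · cos²(31°) = 844.9 W/m².
I₂ = I₁ · cos²(30°) = 844.9 · 0.75 = 633.7 W/m².
I₃ = I₂ · cos²(46°) = 633.7 · 0.4826 = 305.8 W/m².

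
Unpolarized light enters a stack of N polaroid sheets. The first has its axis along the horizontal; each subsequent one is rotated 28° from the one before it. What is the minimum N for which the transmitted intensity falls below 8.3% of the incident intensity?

N = 9

First polarizer halves the unpolarized light: factor 1/2.
Each further stage multiplies by cos²(28°) = 0.7796.
After N polarizers: T = 0.5·0.7796^(N−1). Require T < 0.083 ⇒ N−1 > ln(0.083/0.5)/ln(0.7796) = 7.21, so N−1 ≥ 8 and N = 9.
Check: N=9 gives T = 0.06822 < 0.083; N=8 gives T = 0.08751.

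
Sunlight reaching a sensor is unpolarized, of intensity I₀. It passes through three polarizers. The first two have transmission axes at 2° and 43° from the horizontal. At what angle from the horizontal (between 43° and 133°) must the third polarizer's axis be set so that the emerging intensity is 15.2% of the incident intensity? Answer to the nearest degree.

Unpolarized light through the first polarizer → I₁ = ½ I₀, now polarized at 2°.
I₂ = I₁ cos²(43° − 2°) = 0.5 I₀ · cos²(41°) = 0.2848 I₀.
Need I₃/I₀ = 0.152, so cos²(θ − 43°) = 0.152 / 0.2848 = 0.5337.
θ − 43° = arccos(√0.5337) = 43.1°, giving θ ≈ 43 + 43.1 = 86.1°.

θ ≈ 86°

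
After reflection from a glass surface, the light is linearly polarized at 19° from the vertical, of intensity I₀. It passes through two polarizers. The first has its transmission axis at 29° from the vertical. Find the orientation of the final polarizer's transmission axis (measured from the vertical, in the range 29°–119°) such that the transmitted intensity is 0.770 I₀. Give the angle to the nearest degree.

By Malus's law, I₁ = I₀ cos²(29° − 19°) = I₀ cos²(10°) = 0.9698 I₀.
Need I₂/I₀ = 0.77, so cos²(θ − 29°) = 0.77 / 0.9698 = 0.7939.
θ − 29° = arccos(√0.7939) = 27.0°, giving θ ≈ 29 + 27.0 = 56.0°.

θ ≈ 56°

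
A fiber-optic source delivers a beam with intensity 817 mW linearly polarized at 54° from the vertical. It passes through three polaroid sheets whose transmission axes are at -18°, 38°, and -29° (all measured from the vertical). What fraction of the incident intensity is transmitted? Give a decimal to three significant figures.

I₁ = 817 mW · cos²(72°) = 78.02 mW.
I₂ = I₁ · cos²(56°) = 78.02 · 0.3127 = 24.4 mW.
I₃ = I₂ · cos²(67°) = 24.4 · 0.1527 = 3.724 mW.
Transmitted fraction = 0.004559.

I/I₀ ≈ 0.00456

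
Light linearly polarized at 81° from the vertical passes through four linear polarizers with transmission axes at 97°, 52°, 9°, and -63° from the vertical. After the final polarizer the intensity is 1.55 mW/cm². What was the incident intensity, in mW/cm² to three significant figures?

I₀ ≈ 65.7 mW/cm²

By Malus's law, I₁ = I₀ cos²(97° − 81°) = I₀ cos²(16°) = 0.924 I₀.
I₂ = I₁ cos²(52° − 97°) = 0.924 I₀ · cos²(45°) = 0.462 I₀.
I₃ = I₂ cos²(9° − 52°) = 0.462 I₀ · cos²(43°) = 0.2471 I₀.
I₄ = I₃ cos²(-63° − 9°) = 0.2471 I₀ · cos²(72°) = 0.0236 I₀.
So 1.55 mW/cm² = 0.0236 I₀, giving I₀ = 1.55/0.0236 = 65.68 mW/cm².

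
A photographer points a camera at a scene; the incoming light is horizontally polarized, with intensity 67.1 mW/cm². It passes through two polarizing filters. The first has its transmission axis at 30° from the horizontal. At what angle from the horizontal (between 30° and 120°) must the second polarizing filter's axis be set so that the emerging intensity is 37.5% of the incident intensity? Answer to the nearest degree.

θ ≈ 75°

I₁ = I₀ cos²(30° − 0°) = I₀ cos²(30°) = 0.75 I₀.
Need I₂/I₀ = 0.375, so cos²(θ − 30°) = 0.375 / 0.75 = 0.5.
θ − 30° = arccos(√0.5) = 45.0°, giving θ ≈ 30 + 45.0 = 75.0°.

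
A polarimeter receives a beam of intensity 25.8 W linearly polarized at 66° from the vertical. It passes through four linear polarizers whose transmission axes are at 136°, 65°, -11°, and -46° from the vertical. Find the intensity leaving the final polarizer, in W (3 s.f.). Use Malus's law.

By Malus's law, I₁ = 25.8 W · cos²(70°) = 3.018 W.
I₂ = I₁ · cos²(71°) = 3.018 · 0.106 = 0.3199 W.
I₃ = I₂ · cos²(76°) = 0.3199 · 0.05853 = 0.01872 W.
I₄ = I₃ · cos²(35°) = 0.01872 · 0.671 = 0.01256 W.

I ≈ 0.0126 W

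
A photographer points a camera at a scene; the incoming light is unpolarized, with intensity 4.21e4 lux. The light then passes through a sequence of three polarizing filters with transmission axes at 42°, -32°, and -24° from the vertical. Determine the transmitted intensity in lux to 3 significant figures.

I ≈ 1570 lux

Unpolarized light through the first polarizer → I₁ = 4.21e4 lux/2 = 2.105e+04 lux, polarized at 42°.
I₂ = I₁ · cos²(74°) = 2.105e+04 · 0.07598 = 1599 lux.
I₃ = I₂ · cos²(8°) = 1599 · 0.9806 = 1568 lux.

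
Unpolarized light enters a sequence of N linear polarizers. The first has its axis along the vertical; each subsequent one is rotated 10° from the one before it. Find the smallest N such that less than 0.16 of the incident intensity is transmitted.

N = 39

First polarizer halves the unpolarized light: factor 1/2.
Each further stage multiplies by cos²(10°) = 0.9698.
After N polarizers: T = 0.5·0.9698^(N−1). Require T < 0.16 ⇒ N−1 > ln(0.16/0.5)/ln(0.9698) = 37.21, so N−1 ≥ 38 and N = 39.
Check: N=39 gives T = 0.1562 < 0.16; N=38 gives T = 0.1611.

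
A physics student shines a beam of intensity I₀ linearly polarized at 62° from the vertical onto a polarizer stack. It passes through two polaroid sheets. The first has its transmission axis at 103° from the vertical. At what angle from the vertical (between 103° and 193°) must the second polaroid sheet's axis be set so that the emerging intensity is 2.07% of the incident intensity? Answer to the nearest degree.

I₁ = I₀ cos²(103° − 62°) = I₀ cos²(41°) = 0.5696 I₀.
Need I₂/I₀ = 0.0207, so cos²(θ − 103°) = 0.0207 / 0.5696 = 0.03634.
θ − 103° = arccos(√0.03634) = 79.0°, giving θ ≈ 103 + 79.0 = 182.0°.

θ ≈ 182°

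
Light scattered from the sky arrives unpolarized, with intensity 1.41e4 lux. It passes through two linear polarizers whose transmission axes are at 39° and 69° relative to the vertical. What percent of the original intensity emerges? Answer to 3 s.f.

≈ 37.5%

Unpolarized light through the first polarizer → I₁ = 1.41e4 lux/2 = 7050 lux, polarized at 39°.
I₂ = I₁ · cos²(30°) = 7050 · 0.75 = 5288 lux.
That is 37.5% of the incident intensity.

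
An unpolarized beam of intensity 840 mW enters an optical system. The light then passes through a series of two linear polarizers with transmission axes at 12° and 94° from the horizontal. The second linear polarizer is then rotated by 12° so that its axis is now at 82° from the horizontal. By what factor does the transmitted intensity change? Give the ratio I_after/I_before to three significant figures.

I_new/I_old ≈ 6.04

Before rotation:
Unpolarized light through the first polarizer → I₁ = ½ I₀, now polarized at 12°.
I₂ = I₁ cos²(94° − 12°) = 0.5 I₀ · cos²(82°) = 0.009685 I₀.
After rotation:
Unpolarized light through the first polarizer → I₁ = ½ I₀, now polarized at 12°.
I₂ = I₁ cos²(82° − 12°) = 0.5 I₀ · cos²(70°) = 0.05849 I₀.
Ratio = 0.05849 / 0.009685 = 6.039.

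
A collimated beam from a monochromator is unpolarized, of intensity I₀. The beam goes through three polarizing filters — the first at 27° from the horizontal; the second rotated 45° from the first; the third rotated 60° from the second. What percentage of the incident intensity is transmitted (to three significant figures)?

≈ 6.25%

Unpolarized light through the first polarizer → I₁ = ½ I₀, now polarized at 27°.
I₂ = I₁ cos²(45°) = 0.5 · 0.5 I₀ = 0.25 I₀.
I₃ = I₂ cos²(60°) = 0.25 · 0.25 I₀ = 0.0625 I₀.
That is 6.25% of the incident intensity.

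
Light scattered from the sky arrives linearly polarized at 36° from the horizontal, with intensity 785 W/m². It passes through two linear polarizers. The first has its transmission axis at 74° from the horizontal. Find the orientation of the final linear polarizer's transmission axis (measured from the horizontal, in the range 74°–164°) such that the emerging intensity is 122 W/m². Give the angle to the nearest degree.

θ ≈ 134°

I₁ = I₀ cos²(74° − 36°) = I₀ cos²(38°) = 0.621 I₀.
Target fraction: 122 / 785 W/m² = 0.1554 of I₀.
Need I₂/I₀ = 0.1554, so cos²(θ − 74°) = 0.1554 / 0.621 = 0.2503.
θ − 74° = arccos(√0.2503) = 60.0°, giving θ ≈ 74 + 60.0 = 134.0°.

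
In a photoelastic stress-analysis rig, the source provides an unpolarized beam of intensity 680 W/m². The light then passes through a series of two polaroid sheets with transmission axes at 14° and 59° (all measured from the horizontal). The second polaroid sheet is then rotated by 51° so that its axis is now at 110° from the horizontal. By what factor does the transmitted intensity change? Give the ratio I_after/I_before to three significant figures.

Before rotation:
Unpolarized light through the first polarizer → I₁ = ½ I₀, now polarized at 14°.
I₂ = I₁ cos²(59° − 14°) = 0.5 I₀ · cos²(45°) = 0.25 I₀.
After rotation:
Unpolarized light through the first polarizer → I₁ = ½ I₀, now polarized at 14°.
Angle between axes 1 and 2: 84°. I₂ = 0.5 I₀ · cos²(84°) = 0.005463 I₀.
Ratio = 0.005463 / 0.25 = 0.02185.

I_new/I_old ≈ 0.0219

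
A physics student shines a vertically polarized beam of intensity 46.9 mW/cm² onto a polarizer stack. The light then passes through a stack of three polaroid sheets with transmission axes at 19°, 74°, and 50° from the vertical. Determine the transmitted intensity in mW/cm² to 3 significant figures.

I₁ = 46.9 mW/cm² · cos²(19°) = 41.93 mW/cm².
I₂ = I₁ · cos²(55°) = 41.93 · 0.329 = 13.79 mW/cm².
I₃ = I₂ · cos²(24°) = 13.79 · 0.8346 = 11.51 mW/cm².

I ≈ 11.5 mW/cm²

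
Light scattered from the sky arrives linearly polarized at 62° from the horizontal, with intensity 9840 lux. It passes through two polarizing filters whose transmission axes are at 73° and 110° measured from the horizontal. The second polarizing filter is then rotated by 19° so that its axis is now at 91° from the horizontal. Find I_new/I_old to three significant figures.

I_new/I_old ≈ 1.42

Before rotation:
I₁ = I₀ cos²(73° − 62°) = I₀ cos²(11°) = 0.9636 I₀.
I₂ = I₁ cos²(110° − 73°) = 0.9636 I₀ · cos²(37°) = 0.6146 I₀.
After rotation:
I₁ = I₀ cos²(73° − 62°) = I₀ cos²(11°) = 0.9636 I₀.
I₂ = I₁ cos²(91° − 73°) = 0.9636 I₀ · cos²(18°) = 0.8716 I₀.
Ratio = 0.8716 / 0.6146 = 1.418.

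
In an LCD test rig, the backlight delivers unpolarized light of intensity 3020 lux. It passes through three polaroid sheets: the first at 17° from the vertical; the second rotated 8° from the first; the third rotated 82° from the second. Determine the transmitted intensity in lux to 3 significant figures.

Unpolarized light through the first polarizer → I₁ = 3020 lux/2 = 1510 lux, polarized at 17°.
I₂ = I₁ · cos²(8°) = 1510 · 0.9806 = 1481 lux.
I₃ = I₂ · cos²(82°) = 1481 · 0.01937 = 28.68 lux.

I ≈ 28.7 lux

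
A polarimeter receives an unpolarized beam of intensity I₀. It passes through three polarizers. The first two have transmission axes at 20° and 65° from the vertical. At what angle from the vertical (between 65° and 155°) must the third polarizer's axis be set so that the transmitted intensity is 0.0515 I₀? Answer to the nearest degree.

θ ≈ 128°

Unpolarized light through the first polarizer → I₁ = ½ I₀, now polarized at 20°.
I₂ = I₁ cos²(65° − 20°) = 0.5 I₀ · cos²(45°) = 0.25 I₀.
Need I₃/I₀ = 0.0515, so cos²(θ − 65°) = 0.0515 / 0.25 = 0.206.
θ − 65° = arccos(√0.206) = 63.0°, giving θ ≈ 65 + 63.0 = 128.0°.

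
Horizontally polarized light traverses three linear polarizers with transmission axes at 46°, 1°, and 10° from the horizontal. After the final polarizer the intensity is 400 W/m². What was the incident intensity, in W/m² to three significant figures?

I₀ ≈ 1700 W/m²

By Malus's law, I₁ = I₀ cos²(46° − 0°) = I₀ cos²(46°) = 0.4826 I₀.
I₂ = I₁ cos²(1° − 46°) = 0.4826 I₀ · cos²(45°) = 0.2413 I₀.
I₃ = I₂ cos²(10° − 1°) = 0.2413 I₀ · cos²(9°) = 0.2354 I₀.
So 400 W/m² = 0.2354 I₀, giving I₀ = 400/0.2354 = 1699 W/m².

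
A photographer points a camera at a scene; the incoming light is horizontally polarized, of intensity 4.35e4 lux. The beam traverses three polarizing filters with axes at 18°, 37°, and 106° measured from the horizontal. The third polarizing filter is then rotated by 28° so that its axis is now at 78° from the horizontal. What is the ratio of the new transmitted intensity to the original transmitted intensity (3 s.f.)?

I_new/I_old ≈ 4.44

Before rotation:
I₁ = I₀ cos²(18° − 0°) = I₀ cos²(18°) = 0.9045 I₀.
I₂ = I₁ cos²(37° − 18°) = 0.9045 I₀ · cos²(19°) = 0.8086 I₀.
I₃ = I₂ cos²(106° − 37°) = 0.8086 I₀ · cos²(69°) = 0.1039 I₀.
After rotation:
I₁ = I₀ cos²(18° − 0°) = I₀ cos²(18°) = 0.9045 I₀.
I₂ = I₁ cos²(37° − 18°) = 0.9045 I₀ · cos²(19°) = 0.8086 I₀.
I₃ = I₂ cos²(78° − 37°) = 0.8086 I₀ · cos²(41°) = 0.4606 I₀.
Ratio = 0.4606 / 0.1039 = 4.435.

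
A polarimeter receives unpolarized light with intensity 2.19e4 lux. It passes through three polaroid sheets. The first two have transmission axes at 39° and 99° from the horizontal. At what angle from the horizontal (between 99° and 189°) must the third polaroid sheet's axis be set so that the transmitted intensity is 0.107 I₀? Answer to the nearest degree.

Unpolarized light through the first polarizer → I₁ = ½ I₀, now polarized at 39°.
I₂ = I₁ cos²(99° − 39°) = 0.5 I₀ · cos²(60°) = 0.125 I₀.
Need I₃/I₀ = 0.107, so cos²(θ − 99°) = 0.107 / 0.125 = 0.856.
θ − 99° = arccos(√0.856) = 22.3°, giving θ ≈ 99 + 22.3 = 121.3°.

θ ≈ 121°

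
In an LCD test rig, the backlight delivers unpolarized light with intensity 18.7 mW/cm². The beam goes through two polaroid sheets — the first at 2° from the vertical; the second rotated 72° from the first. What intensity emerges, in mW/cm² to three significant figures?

Unpolarized light through the first polarizer → I₁ = 18.7 mW/cm²/2 = 9.35 mW/cm², polarized at 2°.
I₂ = I₁ · cos²(72°) = 9.35 · 0.09549 = 0.8928 mW/cm².

I ≈ 0.893 mW/cm²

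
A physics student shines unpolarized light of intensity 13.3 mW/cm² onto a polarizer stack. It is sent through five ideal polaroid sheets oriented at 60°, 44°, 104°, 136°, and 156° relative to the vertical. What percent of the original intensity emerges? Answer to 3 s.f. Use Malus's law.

≈ 7.34%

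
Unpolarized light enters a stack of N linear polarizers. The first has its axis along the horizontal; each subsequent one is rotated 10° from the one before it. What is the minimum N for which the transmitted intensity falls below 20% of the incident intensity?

N = 31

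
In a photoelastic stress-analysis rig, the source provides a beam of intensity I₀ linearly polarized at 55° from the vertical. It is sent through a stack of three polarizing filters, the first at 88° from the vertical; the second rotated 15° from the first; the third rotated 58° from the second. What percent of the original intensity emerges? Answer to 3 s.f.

≈ 18.4%

I₁ = I₀ cos²(88° − 55°) = I₀ cos²(33°) = 0.7034 I₀.
I₂ = I₁ cos²(15°) = 0.7034 · 0.933 I₀ = 0.6563 I₀.
I₃ = I₂ cos²(58°) = 0.6563 · 0.2808 I₀ = 0.1843 I₀.
That is 18.43% of the incident intensity.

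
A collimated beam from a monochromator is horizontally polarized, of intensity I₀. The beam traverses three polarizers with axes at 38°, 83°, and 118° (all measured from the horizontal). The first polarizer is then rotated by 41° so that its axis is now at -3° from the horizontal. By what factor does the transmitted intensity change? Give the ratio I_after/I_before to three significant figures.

I_new/I_old ≈ 0.0156

Before rotation:
By Malus's law, I₁ = I₀ cos²(38° − 0°) = I₀ cos²(38°) = 0.621 I₀.
I₂ = I₁ cos²(83° − 38°) = 0.621 I₀ · cos²(45°) = 0.3105 I₀.
I₃ = I₂ cos²(118° − 83°) = 0.3105 I₀ · cos²(35°) = 0.2083 I₀.
After rotation:
I₁ = I₀ cos²(-3° − 0°) = I₀ cos²(3°) = 0.9973 I₀.
I₂ = I₁ cos²(83° + 3°) = 0.9973 I₀ · cos²(86°) = 0.004853 I₀.
I₃ = I₂ cos²(118° − 83°) = 0.004853 I₀ · cos²(35°) = 0.003256 I₀.
Ratio = 0.003256 / 0.2083 = 0.01563.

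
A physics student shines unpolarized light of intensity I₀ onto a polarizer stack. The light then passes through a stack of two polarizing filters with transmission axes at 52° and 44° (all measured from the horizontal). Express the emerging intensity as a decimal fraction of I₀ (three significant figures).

Unpolarized light through the first polarizer → I₁ = ½ I₀, now polarized at 52°.
I₂ = I₁ cos²(44° − 52°) = 0.5 I₀ · cos²(8°) = 0.4903 I₀.
Transmitted fraction = 0.4903.

≈ 0.490 I₀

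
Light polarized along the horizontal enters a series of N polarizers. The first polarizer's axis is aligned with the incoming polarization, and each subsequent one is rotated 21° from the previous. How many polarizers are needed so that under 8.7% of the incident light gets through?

N = 19

First polarizer is aligned with the polarization: full transmission.
Each further stage multiplies by cos²(21°) = 0.8716.
After N polarizers: T = 0.8716^(N−1). Require T < 0.087 ⇒ N−1 > ln(0.087)/ln(0.8716) = 17.76, so N−1 ≥ 18 and N = 19.
Check: N=19 gives T = 0.08423 < 0.087; N=18 gives T = 0.09664.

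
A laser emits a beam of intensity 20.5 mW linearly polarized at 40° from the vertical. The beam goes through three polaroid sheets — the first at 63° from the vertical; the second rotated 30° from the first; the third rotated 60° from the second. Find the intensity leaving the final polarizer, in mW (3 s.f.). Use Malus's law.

I ≈ 3.26 mW

By Malus's law, I₁ = 20.5 mW · cos²(23°) = 17.37 mW.
I₂ = I₁ · cos²(30°) = 17.37 · 0.75 = 13.03 mW.
I₃ = I₂ · cos²(60°) = 13.03 · 0.25 = 3.257 mW.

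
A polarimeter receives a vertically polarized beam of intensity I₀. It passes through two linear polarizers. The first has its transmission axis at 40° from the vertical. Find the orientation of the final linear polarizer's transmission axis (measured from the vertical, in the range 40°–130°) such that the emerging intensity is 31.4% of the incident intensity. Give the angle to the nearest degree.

θ ≈ 83°

By Malus's law, I₁ = I₀ cos²(40° − 0°) = I₀ cos²(40°) = 0.5868 I₀.
Need I₂/I₀ = 0.314, so cos²(θ − 40°) = 0.314 / 0.5868 = 0.5351.
θ − 40° = arccos(√0.5351) = 43.0°, giving θ ≈ 40 + 43.0 = 83.0°.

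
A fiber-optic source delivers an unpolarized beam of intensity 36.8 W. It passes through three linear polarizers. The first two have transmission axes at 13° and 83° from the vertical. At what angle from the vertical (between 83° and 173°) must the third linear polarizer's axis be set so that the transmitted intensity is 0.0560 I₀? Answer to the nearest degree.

θ ≈ 95°

Unpolarized light through the first polarizer → I₁ = ½ I₀, now polarized at 13°.
I₂ = I₁ cos²(83° − 13°) = 0.5 I₀ · cos²(70°) = 0.05849 I₀.
Need I₃/I₀ = 0.056, so cos²(θ − 83°) = 0.056 / 0.05849 = 0.9574.
θ − 83° = arccos(√0.9574) = 11.9°, giving θ ≈ 83 + 11.9 = 94.9°.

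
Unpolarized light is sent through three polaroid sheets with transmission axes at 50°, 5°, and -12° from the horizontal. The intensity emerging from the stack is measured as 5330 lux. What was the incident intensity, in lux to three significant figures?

I₀ ≈ 2.33e4 lux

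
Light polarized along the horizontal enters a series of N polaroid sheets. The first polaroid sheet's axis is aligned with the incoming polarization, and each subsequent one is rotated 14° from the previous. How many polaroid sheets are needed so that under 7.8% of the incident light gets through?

First polarizer is aligned with the polarization: full transmission.
Each further stage multiplies by cos²(14°) = 0.9415.
After N polarizers: T = 0.9415^(N−1). Require T < 0.078 ⇒ N−1 > ln(0.078)/ln(0.9415) = 42.30, so N−1 ≥ 43 and N = 44.
Check: N=44 gives T = 0.07477 < 0.078; N=43 gives T = 0.07942.

N = 44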